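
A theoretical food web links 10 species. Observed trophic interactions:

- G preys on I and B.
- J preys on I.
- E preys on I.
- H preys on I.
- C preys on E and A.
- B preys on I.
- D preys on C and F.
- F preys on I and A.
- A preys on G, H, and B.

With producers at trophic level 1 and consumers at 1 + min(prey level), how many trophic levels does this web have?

3

Producers (level 1): I.
Following each consumer down to its lowest-level prey: I → E → C (levels 1 through 3).
All prey of C (E 2, A 3) are at level 2 or above, so C is at level 1 + 2 = 3.
Every consumer has at least one prey at level 2 or below, so none exceeds level 3.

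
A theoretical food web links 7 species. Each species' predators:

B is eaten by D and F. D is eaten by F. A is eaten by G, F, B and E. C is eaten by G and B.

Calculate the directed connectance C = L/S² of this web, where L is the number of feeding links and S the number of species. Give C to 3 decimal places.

The web has S = 7 species and L = 9 feeding links.
C = L / S² = 9 / 49 = 0.1837 ≈ 0.184.

C = 0.184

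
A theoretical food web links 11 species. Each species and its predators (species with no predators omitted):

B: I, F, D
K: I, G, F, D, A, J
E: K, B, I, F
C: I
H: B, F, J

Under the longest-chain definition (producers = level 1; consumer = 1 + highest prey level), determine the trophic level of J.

Trophic level 3

E is a producer → level 1.
K eats E → level 2.
J eats K (level 2); other prey at levels: H 1 → level 3.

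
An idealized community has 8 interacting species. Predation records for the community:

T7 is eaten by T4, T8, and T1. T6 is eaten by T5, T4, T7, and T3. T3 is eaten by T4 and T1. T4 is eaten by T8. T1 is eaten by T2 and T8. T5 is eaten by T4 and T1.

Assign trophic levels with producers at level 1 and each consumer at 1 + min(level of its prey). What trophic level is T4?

T6 is a producer → level 1.
T4 eats T6 → level 2.

Trophic level 2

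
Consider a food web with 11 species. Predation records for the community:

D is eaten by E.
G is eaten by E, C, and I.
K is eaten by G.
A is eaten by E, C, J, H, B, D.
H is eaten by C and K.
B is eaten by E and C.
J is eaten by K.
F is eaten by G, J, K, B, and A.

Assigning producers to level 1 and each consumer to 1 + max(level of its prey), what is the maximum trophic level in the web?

Producers (level 1): F.
F → A → H → K → G → E gives E level 6.
No species has a prey at level 6, so no species reaches level 7.

6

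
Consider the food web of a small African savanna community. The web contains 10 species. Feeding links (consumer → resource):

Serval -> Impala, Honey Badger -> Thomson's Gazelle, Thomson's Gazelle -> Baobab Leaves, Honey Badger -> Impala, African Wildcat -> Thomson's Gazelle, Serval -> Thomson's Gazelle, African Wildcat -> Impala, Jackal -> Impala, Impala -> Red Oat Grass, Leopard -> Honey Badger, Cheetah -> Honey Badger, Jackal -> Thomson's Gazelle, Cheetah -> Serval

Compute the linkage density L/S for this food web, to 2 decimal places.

There are L = 13 links among S = 10 species.
L/S = 13/10 = 1.3000 ≈ 1.30.

L/S = 1.30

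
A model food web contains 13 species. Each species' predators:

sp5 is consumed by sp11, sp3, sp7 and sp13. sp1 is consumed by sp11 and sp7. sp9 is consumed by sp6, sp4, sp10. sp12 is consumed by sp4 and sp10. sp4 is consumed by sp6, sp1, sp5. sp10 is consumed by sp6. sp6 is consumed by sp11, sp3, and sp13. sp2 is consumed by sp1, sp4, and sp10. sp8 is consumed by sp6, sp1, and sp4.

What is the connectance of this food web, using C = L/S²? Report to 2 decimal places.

C = 0.14

The web has S = 13 species and L = 24 feeding links.
C = L / S² = 24 / 169 = 0.1420 ≈ 0.14.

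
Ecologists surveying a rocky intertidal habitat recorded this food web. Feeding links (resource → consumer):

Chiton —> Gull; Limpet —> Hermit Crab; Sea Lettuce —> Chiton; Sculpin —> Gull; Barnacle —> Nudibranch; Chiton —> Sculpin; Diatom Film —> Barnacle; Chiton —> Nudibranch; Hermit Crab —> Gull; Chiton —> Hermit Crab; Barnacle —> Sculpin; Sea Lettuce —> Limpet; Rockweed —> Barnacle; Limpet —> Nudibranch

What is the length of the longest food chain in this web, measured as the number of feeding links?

3 links

One longest chain: Sea Lettuce → Chiton → Sculpin → Gull.
It has 4 species and 3 links.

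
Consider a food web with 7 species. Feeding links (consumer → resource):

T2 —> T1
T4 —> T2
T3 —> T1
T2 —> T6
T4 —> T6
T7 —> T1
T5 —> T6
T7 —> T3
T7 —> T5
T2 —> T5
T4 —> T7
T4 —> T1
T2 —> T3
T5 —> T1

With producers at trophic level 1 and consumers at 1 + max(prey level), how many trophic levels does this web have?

4

Producers (level 1): T1, T6.
T1 → T3 → T7 → T4 gives T4 level 4.
No species has a prey at level 4, so no species reaches level 5.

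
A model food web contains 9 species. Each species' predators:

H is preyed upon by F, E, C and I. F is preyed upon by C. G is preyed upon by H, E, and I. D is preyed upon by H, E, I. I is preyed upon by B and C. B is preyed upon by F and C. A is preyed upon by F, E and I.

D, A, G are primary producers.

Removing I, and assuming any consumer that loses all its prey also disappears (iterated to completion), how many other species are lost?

Remove I.
Round 1: B (all prey gone) → extinct.
No further losses. Total secondary extinctions: 1.

1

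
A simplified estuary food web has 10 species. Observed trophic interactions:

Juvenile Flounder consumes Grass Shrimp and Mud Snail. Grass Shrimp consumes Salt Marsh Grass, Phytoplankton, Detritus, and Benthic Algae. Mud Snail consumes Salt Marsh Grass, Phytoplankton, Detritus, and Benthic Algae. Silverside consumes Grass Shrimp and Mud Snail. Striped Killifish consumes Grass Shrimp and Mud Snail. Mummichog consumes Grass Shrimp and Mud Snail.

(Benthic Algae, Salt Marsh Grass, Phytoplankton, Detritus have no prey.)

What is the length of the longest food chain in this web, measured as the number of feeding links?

2 links

One longest chain: Benthic Algae → Grass Shrimp → Mummichog.
It has 3 species and 2 links.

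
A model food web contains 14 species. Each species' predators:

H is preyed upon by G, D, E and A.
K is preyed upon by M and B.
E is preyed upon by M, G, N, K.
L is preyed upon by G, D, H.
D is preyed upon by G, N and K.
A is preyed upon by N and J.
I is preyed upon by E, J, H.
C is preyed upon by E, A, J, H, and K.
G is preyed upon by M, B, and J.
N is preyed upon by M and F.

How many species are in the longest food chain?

5 species

One longest chain: L → H → D → G → J.
It has 5 species and 4 links.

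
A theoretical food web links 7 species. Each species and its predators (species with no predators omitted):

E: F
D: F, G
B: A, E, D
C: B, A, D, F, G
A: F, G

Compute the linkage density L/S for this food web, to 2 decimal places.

L/S = 1.86

There are L = 13 links among S = 7 species.
L/S = 13/7 = 1.8571 ≈ 1.86.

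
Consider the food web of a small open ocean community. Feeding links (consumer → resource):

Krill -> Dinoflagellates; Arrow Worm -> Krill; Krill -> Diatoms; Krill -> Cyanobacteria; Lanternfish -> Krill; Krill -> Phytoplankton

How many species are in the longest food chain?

3 species

One longest chain: Cyanobacteria → Krill → Lanternfish.
It has 3 species and 2 links.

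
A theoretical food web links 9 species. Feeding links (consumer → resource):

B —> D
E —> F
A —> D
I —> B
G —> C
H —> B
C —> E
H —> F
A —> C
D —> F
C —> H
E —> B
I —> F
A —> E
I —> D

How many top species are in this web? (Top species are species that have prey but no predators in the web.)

Top species (has prey, but nothing eats it): I, A, G.
Count: 3.

3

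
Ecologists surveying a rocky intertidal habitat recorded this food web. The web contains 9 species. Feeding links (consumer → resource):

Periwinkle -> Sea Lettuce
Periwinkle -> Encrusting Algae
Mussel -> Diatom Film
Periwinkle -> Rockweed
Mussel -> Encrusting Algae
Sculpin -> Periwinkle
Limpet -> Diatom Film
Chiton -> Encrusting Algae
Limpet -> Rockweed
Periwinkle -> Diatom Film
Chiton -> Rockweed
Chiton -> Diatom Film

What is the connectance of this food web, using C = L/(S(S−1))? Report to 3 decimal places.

The web has S = 9 species and L = 12 feeding links.
C = L / (S(S−1)) = 12 / 72 = 0.1667 ≈ 0.167.

C = 0.167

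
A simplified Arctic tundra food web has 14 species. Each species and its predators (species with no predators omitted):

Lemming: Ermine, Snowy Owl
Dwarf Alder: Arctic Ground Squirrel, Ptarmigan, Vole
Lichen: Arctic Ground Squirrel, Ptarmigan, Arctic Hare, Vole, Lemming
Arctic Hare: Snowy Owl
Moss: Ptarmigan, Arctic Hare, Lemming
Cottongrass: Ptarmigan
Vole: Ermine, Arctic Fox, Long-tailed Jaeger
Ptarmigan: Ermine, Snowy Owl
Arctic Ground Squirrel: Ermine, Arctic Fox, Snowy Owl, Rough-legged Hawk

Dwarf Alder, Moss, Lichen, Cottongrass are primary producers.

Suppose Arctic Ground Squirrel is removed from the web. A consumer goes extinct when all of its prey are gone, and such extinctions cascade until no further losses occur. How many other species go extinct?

1

Remove Arctic Ground Squirrel.
Round 1: Rough-legged Hawk (all prey gone) → extinct.
No further losses. Total secondary extinctions: 1.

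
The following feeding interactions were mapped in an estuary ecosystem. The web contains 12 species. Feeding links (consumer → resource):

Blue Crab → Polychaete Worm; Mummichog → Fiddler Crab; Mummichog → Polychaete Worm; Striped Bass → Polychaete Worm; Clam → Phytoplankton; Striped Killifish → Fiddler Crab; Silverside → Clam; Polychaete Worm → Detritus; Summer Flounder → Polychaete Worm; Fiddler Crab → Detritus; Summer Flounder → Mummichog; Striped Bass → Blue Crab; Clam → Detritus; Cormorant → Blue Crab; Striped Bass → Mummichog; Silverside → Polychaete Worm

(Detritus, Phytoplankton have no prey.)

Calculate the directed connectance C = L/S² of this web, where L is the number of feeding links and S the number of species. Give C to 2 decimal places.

C = 0.11

The web has S = 12 species and L = 16 feeding links.
C = L / S² = 16 / 144 = 0.1111 ≈ 0.11.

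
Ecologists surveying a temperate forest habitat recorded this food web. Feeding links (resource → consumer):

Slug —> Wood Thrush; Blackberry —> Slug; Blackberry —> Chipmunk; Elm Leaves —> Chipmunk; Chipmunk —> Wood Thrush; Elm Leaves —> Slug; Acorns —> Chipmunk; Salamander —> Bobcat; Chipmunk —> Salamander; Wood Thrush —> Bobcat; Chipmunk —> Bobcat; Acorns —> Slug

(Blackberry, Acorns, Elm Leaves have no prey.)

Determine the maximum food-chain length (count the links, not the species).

One longest chain: Blackberry → Chipmunk → Wood Thrush → Bobcat.
It has 4 species and 3 links.

3 links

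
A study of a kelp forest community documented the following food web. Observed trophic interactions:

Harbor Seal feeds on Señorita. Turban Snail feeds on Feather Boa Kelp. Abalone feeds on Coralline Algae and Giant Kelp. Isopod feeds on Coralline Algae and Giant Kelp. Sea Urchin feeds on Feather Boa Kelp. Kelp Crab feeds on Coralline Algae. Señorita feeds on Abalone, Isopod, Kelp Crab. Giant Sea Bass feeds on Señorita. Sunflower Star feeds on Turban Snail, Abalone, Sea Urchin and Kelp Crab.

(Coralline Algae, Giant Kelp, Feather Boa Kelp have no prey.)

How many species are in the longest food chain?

4 species

One longest chain: Coralline Algae → Kelp Crab → Señorita → Giant Sea Bass.
It has 4 species and 3 links.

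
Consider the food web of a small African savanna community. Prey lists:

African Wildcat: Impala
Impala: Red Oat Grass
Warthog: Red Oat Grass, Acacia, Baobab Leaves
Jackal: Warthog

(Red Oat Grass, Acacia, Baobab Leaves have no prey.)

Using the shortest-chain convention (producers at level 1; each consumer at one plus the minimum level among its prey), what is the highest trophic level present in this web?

Producers (level 1): Red Oat Grass, Acacia, Baobab Leaves.
Following each consumer down to its lowest-level prey: Red Oat Grass → Impala → African Wildcat (levels 1 through 3).
All prey of African Wildcat (Impala 2) are at level 2 or above, so African Wildcat is at level 1 + 2 = 3.
Every consumer has at least one prey at level 2 or below, so none exceeds level 3.

3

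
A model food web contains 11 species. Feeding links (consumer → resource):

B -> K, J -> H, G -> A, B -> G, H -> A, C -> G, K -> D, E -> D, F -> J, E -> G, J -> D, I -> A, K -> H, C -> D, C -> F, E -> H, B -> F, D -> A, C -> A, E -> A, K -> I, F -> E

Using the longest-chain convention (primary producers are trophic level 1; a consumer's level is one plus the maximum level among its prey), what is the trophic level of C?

Trophic level 5

A is a producer → level 1.
D eats A → level 2.
J eats D (level 2); other prey at levels: H 2 → level 3.
F eats J (level 3); other prey at levels: E 3 → level 4.
C eats F (level 4); other prey at levels: A 1, G 2, D 2 → level 5.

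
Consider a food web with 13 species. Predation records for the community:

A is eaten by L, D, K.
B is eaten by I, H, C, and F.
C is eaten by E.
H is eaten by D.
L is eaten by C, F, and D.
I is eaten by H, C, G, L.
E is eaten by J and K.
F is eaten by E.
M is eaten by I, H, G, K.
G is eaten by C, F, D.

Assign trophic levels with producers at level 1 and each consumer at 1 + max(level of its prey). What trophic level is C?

M is a producer → level 1.
I eats M (level 1); other prey at levels: B 1 → level 2.
L eats I (level 2); other prey at levels: A 1 → level 3.
C eats L (level 3); other prey at levels: B 1, I 2, G 3 → level 4.

Trophic level 4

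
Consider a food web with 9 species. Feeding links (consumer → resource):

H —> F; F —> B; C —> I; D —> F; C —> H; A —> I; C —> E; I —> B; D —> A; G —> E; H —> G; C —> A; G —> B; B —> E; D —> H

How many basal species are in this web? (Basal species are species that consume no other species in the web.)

Basal species (no prey listed): E.
Count: 1.

1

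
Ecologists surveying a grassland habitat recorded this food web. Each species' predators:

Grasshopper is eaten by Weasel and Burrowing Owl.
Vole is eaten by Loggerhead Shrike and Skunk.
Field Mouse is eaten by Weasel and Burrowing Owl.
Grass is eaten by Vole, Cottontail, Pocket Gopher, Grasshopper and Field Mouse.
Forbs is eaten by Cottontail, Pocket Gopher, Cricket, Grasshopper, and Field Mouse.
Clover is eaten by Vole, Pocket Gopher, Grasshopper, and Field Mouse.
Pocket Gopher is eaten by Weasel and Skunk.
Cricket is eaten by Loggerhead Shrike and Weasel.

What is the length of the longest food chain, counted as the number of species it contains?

3 species

One longest chain: Forbs → Grasshopper → Weasel.
It has 3 species and 2 links.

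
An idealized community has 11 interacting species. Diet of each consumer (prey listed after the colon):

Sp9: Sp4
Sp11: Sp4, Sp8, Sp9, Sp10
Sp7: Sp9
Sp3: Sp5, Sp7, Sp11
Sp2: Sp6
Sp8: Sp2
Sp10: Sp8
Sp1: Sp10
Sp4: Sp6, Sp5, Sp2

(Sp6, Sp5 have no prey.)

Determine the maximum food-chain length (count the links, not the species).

5 links

One longest chain: Sp6 → Sp2 → Sp4 → Sp9 → Sp7 → Sp3.
It has 6 species and 5 links.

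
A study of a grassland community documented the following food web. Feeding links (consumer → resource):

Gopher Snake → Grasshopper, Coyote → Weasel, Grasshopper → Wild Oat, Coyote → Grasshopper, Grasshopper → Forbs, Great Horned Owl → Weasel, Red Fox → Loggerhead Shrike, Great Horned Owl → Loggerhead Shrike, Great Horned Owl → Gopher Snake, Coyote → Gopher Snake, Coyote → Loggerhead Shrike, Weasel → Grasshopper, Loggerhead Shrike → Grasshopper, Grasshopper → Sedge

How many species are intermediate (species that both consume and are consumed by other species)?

4

Intermediate species (has both prey and predators): Grasshopper, Loggerhead Shrike, Gopher Snake, Weasel.
Count: 4.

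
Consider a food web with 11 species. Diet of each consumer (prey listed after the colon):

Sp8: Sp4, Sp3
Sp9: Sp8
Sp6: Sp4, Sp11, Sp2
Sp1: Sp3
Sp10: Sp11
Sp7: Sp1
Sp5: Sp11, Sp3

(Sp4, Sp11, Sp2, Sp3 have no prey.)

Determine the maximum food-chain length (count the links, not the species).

One longest chain: Sp4 → Sp8 → Sp9.
It has 3 species and 2 links.

2 links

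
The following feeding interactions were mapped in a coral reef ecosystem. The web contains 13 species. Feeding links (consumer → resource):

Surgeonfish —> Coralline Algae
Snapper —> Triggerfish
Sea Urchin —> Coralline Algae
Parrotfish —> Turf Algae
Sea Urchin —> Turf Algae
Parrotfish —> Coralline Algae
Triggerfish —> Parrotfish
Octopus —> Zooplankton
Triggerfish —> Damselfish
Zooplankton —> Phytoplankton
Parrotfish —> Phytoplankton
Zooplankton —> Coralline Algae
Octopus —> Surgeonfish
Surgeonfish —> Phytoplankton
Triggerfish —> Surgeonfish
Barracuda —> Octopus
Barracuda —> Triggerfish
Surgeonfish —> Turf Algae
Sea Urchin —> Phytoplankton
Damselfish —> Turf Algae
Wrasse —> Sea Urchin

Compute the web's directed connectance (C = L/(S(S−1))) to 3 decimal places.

C = 0.135

The web has S = 13 species and L = 21 feeding links.
C = L / (S(S−1)) = 21 / 156 = 0.1346 ≈ 0.135.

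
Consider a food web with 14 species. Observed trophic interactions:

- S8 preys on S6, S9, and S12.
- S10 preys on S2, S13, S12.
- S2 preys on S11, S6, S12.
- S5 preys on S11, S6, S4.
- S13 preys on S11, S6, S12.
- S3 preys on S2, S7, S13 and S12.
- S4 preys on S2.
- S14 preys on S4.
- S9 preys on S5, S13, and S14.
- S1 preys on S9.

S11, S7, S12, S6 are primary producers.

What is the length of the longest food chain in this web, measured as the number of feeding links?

5 links

One longest chain: S11 → S2 → S4 → S14 → S9 → S1.
It has 6 species and 5 links.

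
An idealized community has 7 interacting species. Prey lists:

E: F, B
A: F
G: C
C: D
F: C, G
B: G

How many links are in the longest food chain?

One longest chain: D → C → G → F → A.
It has 5 species and 4 links.

4 links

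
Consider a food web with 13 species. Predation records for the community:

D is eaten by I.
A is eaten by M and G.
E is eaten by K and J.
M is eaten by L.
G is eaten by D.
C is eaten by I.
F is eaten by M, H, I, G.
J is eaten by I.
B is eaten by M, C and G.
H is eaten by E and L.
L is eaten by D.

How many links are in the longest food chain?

One longest chain: F → H → L → D → I.
It has 5 species and 4 links.

4 links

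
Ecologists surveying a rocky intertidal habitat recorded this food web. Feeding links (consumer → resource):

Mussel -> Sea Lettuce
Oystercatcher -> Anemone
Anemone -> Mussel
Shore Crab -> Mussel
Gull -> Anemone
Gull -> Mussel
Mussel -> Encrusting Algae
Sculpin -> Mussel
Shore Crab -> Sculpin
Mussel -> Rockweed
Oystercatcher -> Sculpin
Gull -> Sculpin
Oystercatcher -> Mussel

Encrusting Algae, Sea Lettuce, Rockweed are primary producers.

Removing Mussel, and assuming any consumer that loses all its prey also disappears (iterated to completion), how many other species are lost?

Remove Mussel.
Round 1: Anemone (all prey gone), Sculpin (all prey gone) → extinct.
Round 2: Gull (all prey gone), Oystercatcher (all prey gone), Shore Crab (all prey gone) → extinct.
No further losses. Total secondary extinctions: 5.

5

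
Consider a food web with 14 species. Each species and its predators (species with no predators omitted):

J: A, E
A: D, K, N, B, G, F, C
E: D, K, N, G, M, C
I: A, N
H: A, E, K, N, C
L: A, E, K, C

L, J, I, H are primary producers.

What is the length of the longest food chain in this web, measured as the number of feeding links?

2 links

One longest chain: L → A → D.
It has 3 species and 2 links.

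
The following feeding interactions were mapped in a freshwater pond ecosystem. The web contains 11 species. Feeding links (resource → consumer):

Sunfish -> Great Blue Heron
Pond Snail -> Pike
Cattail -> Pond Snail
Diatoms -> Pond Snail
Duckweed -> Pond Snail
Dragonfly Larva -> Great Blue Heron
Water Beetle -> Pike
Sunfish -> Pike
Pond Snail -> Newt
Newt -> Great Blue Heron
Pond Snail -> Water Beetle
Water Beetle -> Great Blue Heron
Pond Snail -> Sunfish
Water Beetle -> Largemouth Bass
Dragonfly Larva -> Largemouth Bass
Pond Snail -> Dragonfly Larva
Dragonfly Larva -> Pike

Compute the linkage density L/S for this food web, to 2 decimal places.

There are L = 17 links among S = 11 species.
L/S = 17/11 = 1.5455 ≈ 1.55.

L/S = 1.55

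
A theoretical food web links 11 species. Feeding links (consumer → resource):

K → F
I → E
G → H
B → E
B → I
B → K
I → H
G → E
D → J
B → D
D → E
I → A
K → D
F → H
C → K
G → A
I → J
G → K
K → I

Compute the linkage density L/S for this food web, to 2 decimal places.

L/S = 1.73

There are L = 19 links among S = 11 species.
L/S = 19/11 = 1.7273 ≈ 1.73.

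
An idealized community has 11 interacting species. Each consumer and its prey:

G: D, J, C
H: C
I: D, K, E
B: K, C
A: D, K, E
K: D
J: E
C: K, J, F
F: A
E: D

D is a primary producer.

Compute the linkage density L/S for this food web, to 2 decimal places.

L/S = 1.73

There are L = 19 links among S = 11 species.
L/S = 19/11 = 1.7273 ≈ 1.73.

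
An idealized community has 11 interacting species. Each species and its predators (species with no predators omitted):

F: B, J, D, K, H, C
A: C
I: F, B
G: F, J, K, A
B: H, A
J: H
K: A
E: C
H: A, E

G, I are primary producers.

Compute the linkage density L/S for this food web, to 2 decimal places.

There are L = 20 links among S = 11 species.
L/S = 20/11 = 1.8182 ≈ 1.82.

L/S = 1.82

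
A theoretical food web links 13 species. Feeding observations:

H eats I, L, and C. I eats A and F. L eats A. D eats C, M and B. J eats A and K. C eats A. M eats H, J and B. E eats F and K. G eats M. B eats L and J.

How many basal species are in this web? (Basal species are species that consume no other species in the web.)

Basal species (no prey listed): A, F, K.
Count: 3.

3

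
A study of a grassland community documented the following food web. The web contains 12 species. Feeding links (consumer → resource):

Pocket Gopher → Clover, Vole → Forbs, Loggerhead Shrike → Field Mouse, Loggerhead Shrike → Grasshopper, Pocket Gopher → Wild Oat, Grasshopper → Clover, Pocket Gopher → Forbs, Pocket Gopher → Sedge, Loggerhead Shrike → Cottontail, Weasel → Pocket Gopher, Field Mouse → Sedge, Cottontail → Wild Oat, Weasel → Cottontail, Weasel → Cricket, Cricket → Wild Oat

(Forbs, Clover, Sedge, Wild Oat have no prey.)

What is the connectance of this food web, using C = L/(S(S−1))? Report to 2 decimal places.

C = 0.11

The web has S = 12 species and L = 15 feeding links.
C = L / (S(S−1)) = 15 / 132 = 0.1136 ≈ 0.11.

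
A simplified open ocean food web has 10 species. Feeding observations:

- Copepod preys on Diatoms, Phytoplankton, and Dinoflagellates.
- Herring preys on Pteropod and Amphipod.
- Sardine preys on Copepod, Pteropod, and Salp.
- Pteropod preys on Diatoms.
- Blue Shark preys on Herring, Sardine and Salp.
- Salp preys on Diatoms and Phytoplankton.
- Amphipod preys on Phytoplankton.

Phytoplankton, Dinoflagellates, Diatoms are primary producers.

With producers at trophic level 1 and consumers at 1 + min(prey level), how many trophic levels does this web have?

Producers (level 1): Phytoplankton, Dinoflagellates, Diatoms.
Following each consumer down to its lowest-level prey: Phytoplankton → Copepod → Sardine (levels 1 through 3).
All prey of Sardine (Copepod 2, Salp 2, Pteropod 2) are at level 2 or above, so Sardine is at level 1 + 2 = 3.
Every consumer has at least one prey at level 2 or below, so none exceeds level 3.

3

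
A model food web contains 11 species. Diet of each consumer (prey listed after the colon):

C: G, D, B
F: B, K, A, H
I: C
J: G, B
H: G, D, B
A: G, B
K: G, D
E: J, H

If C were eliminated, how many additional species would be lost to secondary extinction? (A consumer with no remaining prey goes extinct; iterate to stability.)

Remove C.
Round 1: I (all prey gone) → extinct.
No further losses. Total secondary extinctions: 1.

1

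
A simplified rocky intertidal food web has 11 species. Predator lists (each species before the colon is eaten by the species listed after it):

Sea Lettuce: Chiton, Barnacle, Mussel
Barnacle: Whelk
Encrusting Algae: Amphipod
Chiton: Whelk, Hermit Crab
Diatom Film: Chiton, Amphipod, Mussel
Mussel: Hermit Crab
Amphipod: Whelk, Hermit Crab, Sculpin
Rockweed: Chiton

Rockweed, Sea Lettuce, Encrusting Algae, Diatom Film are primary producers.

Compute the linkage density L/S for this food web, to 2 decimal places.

There are L = 15 links among S = 11 species.
L/S = 15/11 = 1.3636 ≈ 1.36.

L/S = 1.36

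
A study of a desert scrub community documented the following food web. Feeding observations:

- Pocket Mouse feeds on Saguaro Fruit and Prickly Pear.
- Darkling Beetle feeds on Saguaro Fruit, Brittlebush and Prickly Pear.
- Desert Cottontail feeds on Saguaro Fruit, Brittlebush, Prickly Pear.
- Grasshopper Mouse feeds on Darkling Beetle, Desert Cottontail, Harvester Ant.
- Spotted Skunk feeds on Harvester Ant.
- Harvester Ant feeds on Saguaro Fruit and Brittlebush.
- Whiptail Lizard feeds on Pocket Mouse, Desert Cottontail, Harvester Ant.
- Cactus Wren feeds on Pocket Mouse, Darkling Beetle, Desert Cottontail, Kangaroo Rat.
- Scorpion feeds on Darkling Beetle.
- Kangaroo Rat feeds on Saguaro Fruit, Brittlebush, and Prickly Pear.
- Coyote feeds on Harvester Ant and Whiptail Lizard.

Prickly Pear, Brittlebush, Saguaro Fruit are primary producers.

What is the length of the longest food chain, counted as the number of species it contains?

One longest chain: Prickly Pear → Pocket Mouse → Whiptail Lizard → Coyote.
It has 4 species and 3 links.

4 species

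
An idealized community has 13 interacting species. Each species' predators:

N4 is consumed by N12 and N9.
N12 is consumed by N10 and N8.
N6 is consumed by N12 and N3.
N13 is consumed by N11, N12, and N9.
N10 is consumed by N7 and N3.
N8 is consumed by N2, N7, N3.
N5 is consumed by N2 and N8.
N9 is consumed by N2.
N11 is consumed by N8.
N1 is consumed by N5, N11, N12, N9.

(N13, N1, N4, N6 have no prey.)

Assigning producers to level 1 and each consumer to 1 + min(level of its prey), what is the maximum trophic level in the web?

Producers (level 1): N13, N1, N4, N6.
Following each consumer down to its lowest-level prey: N1 → N5 → N8 → N7 (levels 1 through 4).
All prey of N7 (N8 3, N10 3) are at level 3 or above, so N7 is at level 1 + 3 = 4.
Every consumer has at least one prey at level 3 or below, so none exceeds level 4.

4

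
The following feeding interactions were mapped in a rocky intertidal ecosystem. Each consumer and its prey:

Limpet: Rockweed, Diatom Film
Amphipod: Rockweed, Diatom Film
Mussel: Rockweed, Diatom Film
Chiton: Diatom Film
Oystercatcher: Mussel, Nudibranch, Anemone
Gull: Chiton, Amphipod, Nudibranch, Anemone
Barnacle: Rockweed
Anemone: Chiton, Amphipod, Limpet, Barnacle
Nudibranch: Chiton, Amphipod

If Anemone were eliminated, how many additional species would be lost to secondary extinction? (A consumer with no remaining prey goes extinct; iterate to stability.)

0

Remove Anemone.
Every predator of it retains at least one other prey: Gull still has Chiton, Amphipod, Nudibranch; Oystercatcher still has Mussel, Nudibranch.
No consumer loses all prey, so no secondary extinctions occur.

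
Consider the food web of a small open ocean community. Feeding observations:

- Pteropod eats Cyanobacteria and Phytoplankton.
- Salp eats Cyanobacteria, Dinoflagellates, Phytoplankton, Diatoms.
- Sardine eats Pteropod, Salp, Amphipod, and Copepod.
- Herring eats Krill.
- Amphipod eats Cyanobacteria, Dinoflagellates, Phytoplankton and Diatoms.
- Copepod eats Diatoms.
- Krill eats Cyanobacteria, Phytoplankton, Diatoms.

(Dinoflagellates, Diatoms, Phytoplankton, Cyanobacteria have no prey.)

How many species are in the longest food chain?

3 species

One longest chain: Diatoms → Copepod → Sardine.
It has 3 species and 2 links.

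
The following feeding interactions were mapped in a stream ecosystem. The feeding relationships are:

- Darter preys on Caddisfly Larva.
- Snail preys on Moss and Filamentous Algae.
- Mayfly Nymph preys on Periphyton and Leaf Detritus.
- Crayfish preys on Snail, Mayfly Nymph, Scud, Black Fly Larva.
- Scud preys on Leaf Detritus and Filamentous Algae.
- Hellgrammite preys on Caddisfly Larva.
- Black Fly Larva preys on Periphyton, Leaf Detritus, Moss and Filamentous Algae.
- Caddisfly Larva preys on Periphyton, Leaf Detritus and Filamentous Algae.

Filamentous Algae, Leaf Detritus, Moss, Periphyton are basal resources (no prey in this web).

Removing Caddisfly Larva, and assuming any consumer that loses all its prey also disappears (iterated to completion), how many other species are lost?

Remove Caddisfly Larva.
Round 1: Hellgrammite (all prey gone), Darter (all prey gone) → extinct.
No further losses. Total secondary extinctions: 2.

2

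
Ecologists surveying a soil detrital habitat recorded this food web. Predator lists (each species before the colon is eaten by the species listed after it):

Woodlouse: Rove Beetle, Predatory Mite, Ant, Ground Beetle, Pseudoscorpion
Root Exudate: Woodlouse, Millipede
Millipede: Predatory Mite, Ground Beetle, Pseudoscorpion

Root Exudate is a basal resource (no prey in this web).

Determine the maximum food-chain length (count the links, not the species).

One longest chain: Root Exudate → Woodlouse → Rove Beetle.
It has 3 species and 2 links.

2 links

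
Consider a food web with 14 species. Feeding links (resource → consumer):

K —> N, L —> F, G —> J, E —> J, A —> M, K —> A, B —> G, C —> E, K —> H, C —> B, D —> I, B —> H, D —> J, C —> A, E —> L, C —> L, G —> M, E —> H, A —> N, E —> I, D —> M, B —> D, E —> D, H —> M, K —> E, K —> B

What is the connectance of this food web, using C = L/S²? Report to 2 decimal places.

The web has S = 14 species and L = 26 feeding links.
C = L / S² = 26 / 196 = 0.1327 ≈ 0.13.

C = 0.13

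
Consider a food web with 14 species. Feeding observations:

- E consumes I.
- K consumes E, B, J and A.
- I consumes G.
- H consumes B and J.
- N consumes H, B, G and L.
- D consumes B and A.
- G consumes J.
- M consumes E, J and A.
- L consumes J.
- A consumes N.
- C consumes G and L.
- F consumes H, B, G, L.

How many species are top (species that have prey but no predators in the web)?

5

Top species (has prey, but nothing eats it): F, C, M, K, D.
Count: 5.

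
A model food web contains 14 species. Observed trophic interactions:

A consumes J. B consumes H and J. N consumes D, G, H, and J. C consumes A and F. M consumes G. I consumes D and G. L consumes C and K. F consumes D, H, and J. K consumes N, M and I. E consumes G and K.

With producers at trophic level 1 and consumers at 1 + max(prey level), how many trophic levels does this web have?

4

Producers (level 1): J, H, D, G.
G → M → K → E gives E level 4.
No species has a prey at level 4, so no species reaches level 5.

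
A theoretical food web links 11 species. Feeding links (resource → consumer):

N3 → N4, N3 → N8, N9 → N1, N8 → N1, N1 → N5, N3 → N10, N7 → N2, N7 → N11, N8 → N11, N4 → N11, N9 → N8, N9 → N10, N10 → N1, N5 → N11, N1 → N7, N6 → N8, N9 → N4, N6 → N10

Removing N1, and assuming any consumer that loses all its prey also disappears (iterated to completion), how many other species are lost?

3

Remove N1.
Round 1: N7 (all prey gone), N5 (all prey gone) → extinct.
Round 2: N2 (all prey gone) → extinct.
No further losses. Total secondary extinctions: 3.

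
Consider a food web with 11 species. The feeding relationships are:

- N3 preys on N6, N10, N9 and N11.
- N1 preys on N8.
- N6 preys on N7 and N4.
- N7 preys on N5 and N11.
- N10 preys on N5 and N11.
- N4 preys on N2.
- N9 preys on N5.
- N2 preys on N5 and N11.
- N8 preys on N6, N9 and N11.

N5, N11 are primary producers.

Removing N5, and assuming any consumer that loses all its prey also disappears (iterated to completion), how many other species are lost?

1

Remove N5.
Round 1: N9 (all prey gone) → extinct.
No further losses. Total secondary extinctions: 1.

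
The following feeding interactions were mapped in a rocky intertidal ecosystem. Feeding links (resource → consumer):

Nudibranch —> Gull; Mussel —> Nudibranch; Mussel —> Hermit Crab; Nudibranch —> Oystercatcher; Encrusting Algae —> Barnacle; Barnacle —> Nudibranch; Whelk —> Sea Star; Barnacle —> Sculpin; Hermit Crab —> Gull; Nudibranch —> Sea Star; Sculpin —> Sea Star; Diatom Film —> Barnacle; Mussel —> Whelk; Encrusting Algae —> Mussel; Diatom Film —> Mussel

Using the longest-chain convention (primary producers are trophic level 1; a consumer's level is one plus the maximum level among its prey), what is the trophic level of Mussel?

Trophic level 2

Encrusting Algae is a producer → level 1.
Mussel eats Encrusting Algae (level 1); other prey at levels: Diatom Film 1 → level 2.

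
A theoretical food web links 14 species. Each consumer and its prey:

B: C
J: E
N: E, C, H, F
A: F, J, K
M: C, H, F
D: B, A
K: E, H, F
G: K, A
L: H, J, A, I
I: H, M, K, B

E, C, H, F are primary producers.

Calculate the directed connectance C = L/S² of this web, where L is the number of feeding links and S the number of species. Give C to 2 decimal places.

C = 0.14

The web has S = 14 species and L = 27 feeding links.
C = L / S² = 27 / 196 = 0.1378 ≈ 0.14.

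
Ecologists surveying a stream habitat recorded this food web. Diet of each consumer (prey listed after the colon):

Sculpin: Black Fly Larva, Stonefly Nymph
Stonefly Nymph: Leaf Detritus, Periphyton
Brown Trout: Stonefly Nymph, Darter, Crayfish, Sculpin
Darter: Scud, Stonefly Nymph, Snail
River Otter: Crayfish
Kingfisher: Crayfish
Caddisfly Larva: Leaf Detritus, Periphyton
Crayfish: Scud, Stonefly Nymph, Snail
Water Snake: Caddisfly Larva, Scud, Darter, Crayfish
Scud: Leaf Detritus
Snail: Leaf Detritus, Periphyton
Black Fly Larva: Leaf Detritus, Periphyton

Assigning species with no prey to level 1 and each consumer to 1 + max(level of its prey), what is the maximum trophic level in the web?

4

Basal resources (level 1): Leaf Detritus, Periphyton.
Leaf Detritus → Scud → Crayfish → Water Snake gives Water Snake level 4.
No species has a prey at level 4, so no species reaches level 5.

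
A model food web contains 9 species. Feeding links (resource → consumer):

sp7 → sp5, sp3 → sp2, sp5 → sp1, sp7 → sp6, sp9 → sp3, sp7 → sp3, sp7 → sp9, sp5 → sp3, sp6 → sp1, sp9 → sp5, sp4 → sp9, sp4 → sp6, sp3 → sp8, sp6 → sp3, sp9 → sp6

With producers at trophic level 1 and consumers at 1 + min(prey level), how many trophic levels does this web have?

Producers (level 1): sp7, sp4.
Following each consumer down to its lowest-level prey: sp7 → sp3 → sp8 (levels 1 through 3).
All prey of sp8 (sp3 2) are at level 2 or above, so sp8 is at level 1 + 2 = 3.
Every consumer has at least one prey at level 2 or below, so none exceeds level 3.

3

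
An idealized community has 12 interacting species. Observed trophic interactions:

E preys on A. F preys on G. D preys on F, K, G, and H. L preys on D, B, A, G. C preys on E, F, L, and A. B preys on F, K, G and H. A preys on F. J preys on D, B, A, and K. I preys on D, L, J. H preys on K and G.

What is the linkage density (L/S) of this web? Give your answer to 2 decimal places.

There are L = 28 links among S = 12 species.
L/S = 28/12 = 2.3333 ≈ 2.33.

L/S = 2.33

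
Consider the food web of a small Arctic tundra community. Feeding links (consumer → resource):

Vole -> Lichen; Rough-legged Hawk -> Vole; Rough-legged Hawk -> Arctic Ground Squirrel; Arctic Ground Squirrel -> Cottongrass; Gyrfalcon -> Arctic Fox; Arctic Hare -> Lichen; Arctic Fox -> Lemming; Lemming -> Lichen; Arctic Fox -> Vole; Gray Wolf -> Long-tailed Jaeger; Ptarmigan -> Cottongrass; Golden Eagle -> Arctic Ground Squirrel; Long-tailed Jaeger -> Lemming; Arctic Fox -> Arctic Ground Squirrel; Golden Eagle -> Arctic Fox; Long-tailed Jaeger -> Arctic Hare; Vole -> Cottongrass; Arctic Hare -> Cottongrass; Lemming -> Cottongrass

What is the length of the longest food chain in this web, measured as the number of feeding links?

One longest chain: Cottongrass → Arctic Ground Squirrel → Arctic Fox → Gyrfalcon.
It has 4 species and 3 links.

3 links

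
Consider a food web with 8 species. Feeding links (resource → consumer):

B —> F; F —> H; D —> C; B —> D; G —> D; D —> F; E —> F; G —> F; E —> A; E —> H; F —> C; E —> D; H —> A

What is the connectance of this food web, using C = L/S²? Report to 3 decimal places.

C = 0.203

The web has S = 8 species and L = 13 feeding links.
C = L / S² = 13 / 64 = 0.2031 ≈ 0.203.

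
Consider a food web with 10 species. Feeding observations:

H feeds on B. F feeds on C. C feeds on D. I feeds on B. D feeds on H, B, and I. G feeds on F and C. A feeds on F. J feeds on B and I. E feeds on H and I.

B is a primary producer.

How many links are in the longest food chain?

One longest chain: B → I → D → C → F → G.
It has 6 species and 5 links.

5 links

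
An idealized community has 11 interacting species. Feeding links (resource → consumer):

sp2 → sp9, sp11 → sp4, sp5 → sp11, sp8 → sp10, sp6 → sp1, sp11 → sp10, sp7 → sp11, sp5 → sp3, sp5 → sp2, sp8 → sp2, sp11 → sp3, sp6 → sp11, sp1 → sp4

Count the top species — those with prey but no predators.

4

Top species (has prey, but nothing eats it): sp10, sp4, sp9, sp3.
Count: 4.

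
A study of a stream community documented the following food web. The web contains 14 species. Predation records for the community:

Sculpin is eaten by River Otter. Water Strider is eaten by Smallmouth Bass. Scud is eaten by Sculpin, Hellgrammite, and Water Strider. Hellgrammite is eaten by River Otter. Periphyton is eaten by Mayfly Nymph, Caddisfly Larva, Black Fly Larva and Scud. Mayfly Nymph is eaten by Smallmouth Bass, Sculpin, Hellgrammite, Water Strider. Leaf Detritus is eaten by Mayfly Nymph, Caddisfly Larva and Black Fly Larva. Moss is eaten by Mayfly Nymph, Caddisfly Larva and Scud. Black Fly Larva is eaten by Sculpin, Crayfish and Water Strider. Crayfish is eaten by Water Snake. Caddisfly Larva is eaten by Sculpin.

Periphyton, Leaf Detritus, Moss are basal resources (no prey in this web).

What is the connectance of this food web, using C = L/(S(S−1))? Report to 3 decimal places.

C = 0.137

The web has S = 14 species and L = 25 feeding links.
C = L / (S(S−1)) = 25 / 182 = 0.1374 ≈ 0.137.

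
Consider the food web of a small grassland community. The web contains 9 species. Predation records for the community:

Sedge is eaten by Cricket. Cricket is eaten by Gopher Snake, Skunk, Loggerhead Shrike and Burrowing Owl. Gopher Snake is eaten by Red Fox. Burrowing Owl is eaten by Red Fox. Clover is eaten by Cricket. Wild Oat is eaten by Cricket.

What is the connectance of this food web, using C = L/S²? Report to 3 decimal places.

C = 0.111

The web has S = 9 species and L = 9 feeding links.
C = L / S² = 9 / 81 = 0.1111 ≈ 0.111.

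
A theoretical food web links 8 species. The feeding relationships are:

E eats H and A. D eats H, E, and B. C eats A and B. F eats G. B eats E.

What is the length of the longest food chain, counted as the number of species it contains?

One longest chain: A → E → B → C.
It has 4 species and 3 links.

4 species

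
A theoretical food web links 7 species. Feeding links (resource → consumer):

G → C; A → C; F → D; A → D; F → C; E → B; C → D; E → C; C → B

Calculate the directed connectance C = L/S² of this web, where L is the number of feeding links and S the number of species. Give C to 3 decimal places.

C = 0.184

The web has S = 7 species and L = 9 feeding links.
C = L / S² = 9 / 49 = 0.1837 ≈ 0.184.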